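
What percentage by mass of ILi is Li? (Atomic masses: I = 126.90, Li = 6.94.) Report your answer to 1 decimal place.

5.2%

Molar mass = 1(126.90) + 1(6.94) = 133.840 g/mol
Mass of Li per mole = 1 × 6.94 = 6.940 g
% Li = 6.940 / 133.840 × 100 = 5.2%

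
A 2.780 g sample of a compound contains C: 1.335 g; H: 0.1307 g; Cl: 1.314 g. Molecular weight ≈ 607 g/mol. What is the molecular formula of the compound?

C: 1.335 g ÷ 12.01 g/mol = 0.1112 mol
H: 0.1307 g ÷ 1.008 g/mol = 0.1297 mol
Cl: 1.314 g ÷ 35.45 g/mol = 0.03707 mol
Ratios (÷ 0.03707): C 2.999, H 3.498, Cl 1.000
Multiply by 2: C 6.00, H 7.00, Cl 2.00 → C6H7Cl2
Empirical-formula mass = 150.02 g/mol
n = 607 / 150.02 = 4.05 ≈ 4
Molecular formula = (C6H7Cl2)×4 = C24H28Cl8

C24H28Cl8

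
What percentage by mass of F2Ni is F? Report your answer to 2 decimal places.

Molar mass = 2(19.00) + 1(58.69) = 96.690 g/mol
Mass of F per mole = 2 × 19.00 = 38.000 g
% F = 38.000 / 96.690 × 100 = 39.30%

39.30%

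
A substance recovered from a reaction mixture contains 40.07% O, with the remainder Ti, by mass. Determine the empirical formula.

O2Ti

Assume 100 g: 40.07 g O, 59.93 g Ti.
n(O) = 40.07/16.00 = 2.504, n(Ti) = 59.93/47.87 = 1.252
Ratios (÷ 1.252): O 2.000, Ti 1.000
≈ 2:1 → O2Ti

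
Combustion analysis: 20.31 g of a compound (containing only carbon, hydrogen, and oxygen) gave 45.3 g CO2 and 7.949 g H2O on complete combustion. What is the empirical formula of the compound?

C7H6O3

mol C = 45.3 / 44.01 = 1.029; mass C = 1.029 × 12.01 = 12.36 g
mol H = 2 × (7.949 / 18.02) = 0.8822; mass H = 0.8822 × 1.008 = 0.8893 g
mass O = 20.31 − (13.25) = 7.059 g → mol O = 0.4412
Divide by the smallest (0.4412 mol O): C 2.333, H 2.000, O 1.000
Scaling by 3: C 7.00, H 6.00, O 3.00 → C7H6O3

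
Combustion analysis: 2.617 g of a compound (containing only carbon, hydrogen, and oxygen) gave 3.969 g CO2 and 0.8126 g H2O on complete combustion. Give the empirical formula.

CHO

mol C = 3.969 / 44.01 = 0.09018; mass C = 0.09018 × 12.01 = 1.083 g
mol H = 2 × (0.8126 / 18.02) = 0.09019; mass H = 0.09019 × 1.008 = 0.09091 g
mass O = 2.617 − (1.174) = 1.443 g → mol O = 0.09019
Divide by the smallest (0.09018 mol C): C 1.000, H 1.000, O 1.000
≈ 1:1:1 → CHO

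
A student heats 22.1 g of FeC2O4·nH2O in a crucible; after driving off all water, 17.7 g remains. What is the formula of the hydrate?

Mass of water lost = 22.1 − 17.7 = 4.4 g → 4.4 / 18.02 = 0.2442 mol H2O
Molar mass of FeC2O4 = 143.87 g/mol → mol FeC2O4 = 17.7 / 143.87 = 0.123
n = 0.2442 / 0.123 = 1.98 ≈ 2 → FeC2O4·2H2O

FeC2O4·2H2O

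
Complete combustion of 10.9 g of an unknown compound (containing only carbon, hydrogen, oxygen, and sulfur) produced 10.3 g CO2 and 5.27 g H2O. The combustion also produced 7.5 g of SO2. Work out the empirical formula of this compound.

C2H5O2S

mol C = 10.3 / 44.01 = 0.2340; mass C = 0.2340 × 12.01 = 2.811 g
mol H = 2 × (5.27 / 18.02) = 0.5849; mass H = 0.5849 × 1.008 = 0.5896 g
mol S = 7.5 / 64.07 = 0.1171; mass S = 3.754 g
mass O = 10.9 − (7.154) = 3.746 g → mol O = 0.2341
Divide by the smallest (0.1171 mol S): C 1.999, H 4.997, O 2.000, S 1.000
≈ 2:5:2:1 → C2H5O2S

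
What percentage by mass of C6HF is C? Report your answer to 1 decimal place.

78.3%

Molar mass = 6(12.01) + 1(1.008) + 1(19.00) = 92.068 g/mol
Mass of C per mole = 6 × 12.01 = 72.060 g
% C = 72.060 / 92.068 × 100 = 78.3%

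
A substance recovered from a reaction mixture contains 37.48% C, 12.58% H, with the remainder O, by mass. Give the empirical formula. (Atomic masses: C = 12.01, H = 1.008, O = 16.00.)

Assume 100 g: 37.48 g C, 12.58 g H, 49.94 g O.
Moles — C: 37.48 / 12.01 = 3.121 mol; H: 12.58 / 1.008 = 12.48 mol; O: 49.94 / 16.00 = 3.121 mol
Ratios (÷ 3.121): C 1.000, H 3.999, O 1.000
Ratio ≈ 1:4:1, so the empirical formula is CH4O

CH4O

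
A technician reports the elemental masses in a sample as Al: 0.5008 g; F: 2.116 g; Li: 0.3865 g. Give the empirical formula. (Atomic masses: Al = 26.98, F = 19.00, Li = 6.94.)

Moles — Al: 0.5008 / 26.98 = 0.01856 mol; F: 2.116 / 19.00 = 0.1114 mol; Li: 0.3865 / 6.94 = 0.05569 mol
Divide by the smallest (0.01856 mol Al): Al 1.000, F 6.000, Li 3.000
≈ 1:6:3 → AlF6Li3

AlF6Li3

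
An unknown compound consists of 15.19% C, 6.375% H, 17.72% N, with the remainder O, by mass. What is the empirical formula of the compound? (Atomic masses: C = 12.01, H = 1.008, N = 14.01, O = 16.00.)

Assume 100 g: 15.19 g C, 6.375 g H, 17.72 g N, 60.715 g O.
Moles — C: 15.19 / 12.01 = 1.265 mol; H: 6.375 / 1.008 = 6.324 mol; N: 17.72 / 14.01 = 1.265 mol; O: 60.715 / 16.00 = 3.795 mol
Divide by the smallest (1.265 mol C): C 1.000, H 5.000, N 1.000, O 3.000
→ CH5NO3

CH5NO3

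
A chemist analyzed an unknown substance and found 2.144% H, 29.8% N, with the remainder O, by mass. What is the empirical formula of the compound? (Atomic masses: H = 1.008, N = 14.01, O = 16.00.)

Assume 100 g: 2.144 g H, 29.8 g N, 68.056 g O.
Moles — H: 2.144 / 1.008 = 2.127 mol; N: 29.8 / 14.01 = 2.127 mol; O: 68.056 / 16.00 = 4.253 mol
Divide by the smallest (2.127 mol H): H 1.000, N 1.000, O 2.000
Ratio ≈ 1:1:2, so the empirical formula is HNO2

HNO2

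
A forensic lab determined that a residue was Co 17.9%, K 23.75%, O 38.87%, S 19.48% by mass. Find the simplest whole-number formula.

CoK2O8S2

Assume 100 g: 17.9 g Co, 23.75 g K, 38.87 g O, 19.48 g S.
n(Co) = 17.9/58.93 = 0.3038, n(K) = 23.75/39.10 = 0.6074, n(O) = 38.87/16.00 = 2.429, n(S) = 19.48/32.07 = 0.6074
Divide by the smallest (0.3038 mol Co): Co 1.000, K 2.000, O 7.998, S 2.000
≈ 1:2:8:2 → CoK2O8S2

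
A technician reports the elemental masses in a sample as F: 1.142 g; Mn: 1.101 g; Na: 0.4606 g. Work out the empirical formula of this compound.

F: 1.142 g ÷ 19.00 g/mol = 0.06011 mol
Mn: 1.101 g ÷ 54.94 g/mol = 0.02004 mol
Na: 0.4606 g ÷ 22.99 g/mol = 0.02003 mol
Smallest is Na at 0.02003 mol; normalising gives F 3.000, Mn 1.000, Na 1.000
→ F3MnNa

F3MnNa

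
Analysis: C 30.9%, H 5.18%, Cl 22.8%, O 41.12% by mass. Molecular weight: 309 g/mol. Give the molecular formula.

Assume 100 g: 30.9 g C, 5.18 g H, 22.8 g Cl, 41.12 g O.
C: 30.9 g ÷ 12.01 g/mol = 2.573 mol
H: 5.18 g ÷ 1.008 g/mol = 5.139 mol
Cl: 22.8 g ÷ 35.45 g/mol = 0.6432 mol
O: 41.12 g ÷ 16.00 g/mol = 2.57 mol
Smallest is Cl at 0.6432 mol; normalising gives C 4.000, H 7.990, Cl 1.000, O 3.996
≈ 4:8:1:4 → C4H8ClO4
Empirical-formula mass = 155.55 g/mol
n = 309 / 155.55 = 1.99 ≈ 2
Molecular formula = (C4H8ClO4)×2 = C8H16Cl2O8

C8H16Cl2O8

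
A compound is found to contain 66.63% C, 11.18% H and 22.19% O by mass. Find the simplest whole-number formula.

C4H8O

Assume 100 g: 66.63 g C, 11.18 g H, 22.19 g O.
Moles — C: 66.63 / 12.01 = 5.548 mol; H: 11.18 / 1.008 = 11.09 mol; O: 22.19 / 16.00 = 1.387 mol
Smallest is O at 1.387 mol; normalising gives C 4.000, H 7.997, O 1.000
Ratio ≈ 4:8:1, so the empirical formula is C4H8O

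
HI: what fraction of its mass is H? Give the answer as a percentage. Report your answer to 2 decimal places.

0.79%

Molar mass = 1(1.008) + 1(126.90) = 127.908 g/mol
Mass of H per mole = 1 × 1.008 = 1.008 g
% H = 1.008 / 127.908 × 100 = 0.79%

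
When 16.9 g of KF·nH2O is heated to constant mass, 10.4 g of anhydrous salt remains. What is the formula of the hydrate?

Mass of water lost = 16.9 − 10.4 = 6.5 g → 6.5 / 18.02 = 0.3607 mol H2O
Molar mass of KF = 58.10 g/mol → mol KF = 10.4 / 58.10 = 0.179
n = 0.3607 / 0.179 = 2.02 ≈ 2 → KF·2H2O

KF·2H2O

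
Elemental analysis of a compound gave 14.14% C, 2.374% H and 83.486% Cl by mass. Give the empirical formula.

Assume 100 g: 14.14 g C, 2.374 g H, 83.486 g Cl.
Moles — C: 14.14 / 12.01 = 1.177 mol; H: 2.374 / 1.008 = 2.355 mol; Cl: 83.486 / 35.45 = 2.355 mol
Divide by the smallest (1.177 mol C): C 1.000, H 2.000, Cl 2.000
≈ 1:2:2 → CH2Cl2

CH2Cl2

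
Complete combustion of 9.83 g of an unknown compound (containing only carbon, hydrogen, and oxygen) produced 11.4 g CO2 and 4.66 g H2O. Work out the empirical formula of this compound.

mol C = 11.4 / 44.01 = 0.2590; mass C = 0.2590 × 12.01 = 3.111 g
mol H = 2 × (4.66 / 18.02) = 0.5172; mass H = 0.5172 × 1.008 = 0.5213 g
mass O = 9.83 − (3.632) = 6.198 g → mol O = 0.3874
Divide by the smallest (0.259 mol C): C 1.000, H 1.997, O 1.495
Multiply by 2: C 2.00, H 3.99, O 2.99 → C2H4O3

C2H4O3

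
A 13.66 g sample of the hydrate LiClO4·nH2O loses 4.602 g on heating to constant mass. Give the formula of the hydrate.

Mass of anhydrous LiClO4 = 13.66 − 4.602 = 9.058 g
mol H2O = 4.602 / 18.02 = 0.2554
Molar mass of LiClO4 = 106.39 g/mol → mol LiClO4 = 9.058 / 106.39 = 0.08514
n = 0.2554 / 0.08514 = 3.00 ≈ 3 → LiClO4·3H2O

LiClO4·3H2O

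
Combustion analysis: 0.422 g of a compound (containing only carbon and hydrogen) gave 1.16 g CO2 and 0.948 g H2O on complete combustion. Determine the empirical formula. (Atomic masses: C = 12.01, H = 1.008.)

mol C = 1.16 / 44.01 = 0.02636; mass C = 0.02636 × 12.01 = 0.3166 g
mol H = 2 × (0.948 / 18.02) = 0.1052; mass H = 0.1052 × 1.008 = 0.1061 g
Smallest is C at 0.02636 mol; normalising gives C 1.000, H 3.992
Ratio ≈ 1:4, so the empirical formula is CH4

CH4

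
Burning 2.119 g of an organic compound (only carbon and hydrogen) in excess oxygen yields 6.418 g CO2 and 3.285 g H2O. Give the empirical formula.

mol C = 6.418 / 44.01 = 0.1458; mass C = 0.1458 × 12.01 = 1.751 g
mol H = 2 × (3.285 / 18.02) = 0.3646; mass H = 0.3646 × 1.008 = 0.3675 g
Ratios (÷ 0.1458): C 1.000, H 2.500
×2: C 2.00, H 5.00 → C2H5

C2H5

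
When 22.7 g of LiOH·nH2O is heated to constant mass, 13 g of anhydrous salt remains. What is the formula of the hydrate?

Mass of water lost = 22.7 − 13 = 9.7 g → 9.7 / 18.02 = 0.5383 mol H2O
Molar mass of LiOH = 23.95 g/mol → mol LiOH = 13 / 23.95 = 0.5428
n = 0.5383 / 0.5428 = 0.99 ≈ 1 → LiOH·H2O

LiOH·H2O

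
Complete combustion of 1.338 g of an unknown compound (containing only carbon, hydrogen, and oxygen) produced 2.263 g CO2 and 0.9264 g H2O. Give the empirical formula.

mol C = 2.263 / 44.01 = 0.05142; mass C = 0.05142 × 12.01 = 0.6176 g
mol H = 2 × (0.9264 / 18.02) = 0.1028; mass H = 0.1028 × 1.008 = 0.1036 g
mass O = 1.338 − (0.7212) = 0.6168 g → mol O = 0.03855
Ratios (÷ 0.03855): C 1.334, H 2.667, O 1.000
×3: C 4.00, H 8.00, O 3.00 → C4H8O3

C4H8O3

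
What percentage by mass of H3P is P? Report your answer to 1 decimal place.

Molar mass = 3(1.008) + 1(30.97) = 33.994 g/mol
Mass of P per mole = 1 × 30.97 = 30.970 g
% P = 30.970 / 33.994 × 100 = 91.1%

91.1%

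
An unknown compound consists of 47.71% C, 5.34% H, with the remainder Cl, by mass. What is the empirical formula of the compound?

C3H4Cl

Assume 100 g: 47.71 g C, 5.34 g H, 46.95 g Cl.
Moles — C: 47.71 / 12.01 = 3.973 mol; H: 5.34 / 1.008 = 5.298 mol; Cl: 46.95 / 35.45 = 1.324 mol
Smallest is Cl at 1.324 mol; normalising gives C 2.999, H 4.000, Cl 1.000
≈ 3:4:1 → C3H4Cl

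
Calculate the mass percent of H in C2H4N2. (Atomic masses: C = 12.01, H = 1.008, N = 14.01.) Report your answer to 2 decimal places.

Molar mass = 2(12.01) + 4(1.008) + 2(14.01) = 56.072 g/mol
Mass of H per mole = 4 × 1.008 = 4.032 g
% H = 4.032 / 56.072 × 100 = 7.19%

7.19%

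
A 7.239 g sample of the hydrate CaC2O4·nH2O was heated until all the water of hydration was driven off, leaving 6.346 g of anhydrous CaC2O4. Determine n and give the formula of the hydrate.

CaC2O4·H2O

Mass of water lost = 7.239 − 6.346 = 0.893 g → 0.893 / 18.02 = 0.04956 mol H2O
Molar mass of CaC2O4 = 128.10 g/mol → mol CaC2O4 = 6.346 / 128.10 = 0.04954
n = 0.04956 / 0.04954 = 1.00 ≈ 1 → CaC2O4·H2O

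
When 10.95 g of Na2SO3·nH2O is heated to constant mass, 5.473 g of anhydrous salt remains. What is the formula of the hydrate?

Mass of water lost = 10.95 − 5.473 = 5.477 g → 5.477 / 18.02 = 0.3039 mol H2O
Molar mass of Na2SO3 = 126.05 g/mol → mol Na2SO3 = 5.473 / 126.05 = 0.04342
n = 0.3039 / 0.04342 = 7.00 ≈ 7 → Na2SO3·7H2O

Na2SO3·7H2O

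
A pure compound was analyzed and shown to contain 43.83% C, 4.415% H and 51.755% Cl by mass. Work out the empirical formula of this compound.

Assume 100 g: 43.83 g C, 4.415 g H, 51.755 g Cl.
C: 43.83 g ÷ 12.01 g/mol = 3.649 mol
H: 4.415 g ÷ 1.008 g/mol = 4.38 mol
Cl: 51.755 g ÷ 35.45 g/mol = 1.46 mol
Smallest is Cl at 1.46 mol; normalising gives C 2.500, H 3.000, Cl 1.000
Multiply by 2: C 5.00, H 6.00, Cl 2.00 → C5H6Cl2

C5H6Cl2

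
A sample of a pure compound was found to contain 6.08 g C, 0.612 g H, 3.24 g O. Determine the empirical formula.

n(C) = 6.08/12.01 = 0.5062, n(H) = 0.612/1.008 = 0.6071, n(O) = 3.24/16.00 = 0.2025
Ratios (÷ 0.2025): C 2.500, H 2.998, O 1.000
Scaling by 2: C 5.00, H 6.00, O 2.00 → C5H6O2

C5H6O2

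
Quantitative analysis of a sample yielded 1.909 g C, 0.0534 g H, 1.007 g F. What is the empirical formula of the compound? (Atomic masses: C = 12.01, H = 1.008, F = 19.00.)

C3HF

n(C) = 1.909/12.01 = 0.159, n(H) = 0.0534/1.008 = 0.05298, n(F) = 1.007/19.00 = 0.053
Smallest is H at 0.05298 mol; normalising gives C 3.000, H 1.000, F 1.000
≈ 3:1:1 → C3HF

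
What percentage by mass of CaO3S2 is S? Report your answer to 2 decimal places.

42.14%

Molar mass = 1(40.08) + 3(16.00) + 2(32.07) = 152.220 g/mol
Mass of S per mole = 2 × 32.07 = 64.140 g
% S = 64.140 / 152.220 × 100 = 42.14%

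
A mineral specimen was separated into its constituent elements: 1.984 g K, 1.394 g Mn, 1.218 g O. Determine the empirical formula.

K2MnO3

Moles — K: 1.984 / 39.10 = 0.05074 mol; Mn: 1.394 / 54.94 = 0.02537 mol; O: 1.218 / 16.00 = 0.07612 mol
Ratios (÷ 0.02537): K 2.000, Mn 1.000, O 3.000
≈ 2:1:3 → K2MnO3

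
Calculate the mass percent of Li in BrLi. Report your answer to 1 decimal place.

Molar mass = 1(79.90) + 1(6.94) = 86.840 g/mol
Mass of Li per mole = 1 × 6.94 = 6.940 g
% Li = 6.940 / 86.840 × 100 = 8.0%

8.0%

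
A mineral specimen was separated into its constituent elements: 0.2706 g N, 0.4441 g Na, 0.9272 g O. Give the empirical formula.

N: 0.2706 g ÷ 14.01 g/mol = 0.01931 mol
Na: 0.4441 g ÷ 22.99 g/mol = 0.01932 mol
O: 0.9272 g ÷ 16.00 g/mol = 0.05795 mol
Ratios (÷ 0.01931): N 1.000, Na 1.000, O 3.000
→ NNaO3

NNaO3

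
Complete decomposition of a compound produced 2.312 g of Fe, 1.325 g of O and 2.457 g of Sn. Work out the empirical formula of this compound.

Fe2O4Sn

Moles — Fe: 2.312 / 55.85 = 0.0414 mol; O: 1.325 / 16.00 = 0.08281 mol; Sn: 2.457 / 118.71 = 0.0207 mol
Smallest is Sn at 0.0207 mol; normalising gives Fe 2.000, O 4.001, Sn 1.000
→ Fe2O4Sn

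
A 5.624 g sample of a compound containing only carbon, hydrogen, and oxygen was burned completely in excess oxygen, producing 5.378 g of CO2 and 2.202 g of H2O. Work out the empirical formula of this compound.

CH2O2

mol C = 5.378 / 44.01 = 0.1222; mass C = 0.1222 × 12.01 = 1.468 g
mol H = 2 × (2.202 / 18.02) = 0.2444; mass H = 0.2444 × 1.008 = 0.2464 g
mass O = 5.624 − (1.714) = 3.910 g → mol O = 0.2444
Divide by the smallest (0.1222 mol C): C 1.000, H 2.000, O 2.000
≈ 1:2:2 → CH2O2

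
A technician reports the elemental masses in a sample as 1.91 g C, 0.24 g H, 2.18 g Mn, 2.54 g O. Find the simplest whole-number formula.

C4H6MnO4

C: 1.91 g ÷ 12.01 g/mol = 0.159 mol
H: 0.24 g ÷ 1.008 g/mol = 0.2381 mol
Mn: 2.18 g ÷ 54.94 g/mol = 0.03968 mol
O: 2.54 g ÷ 16.00 g/mol = 0.1588 mol
Smallest is Mn at 0.03968 mol; normalising gives C 4.008, H 6.000, Mn 1.000, O 4.001
→ C4H6MnO4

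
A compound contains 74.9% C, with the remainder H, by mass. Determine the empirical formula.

Assume 100 g: 74.9 g C, 25.1 g H.
n(C) = 74.9/12.01 = 6.236, n(H) = 25.1/1.008 = 24.9
Smallest is C at 6.236 mol; normalising gives C 1.000, H 3.993
≈ 1:4 → CH4

CH4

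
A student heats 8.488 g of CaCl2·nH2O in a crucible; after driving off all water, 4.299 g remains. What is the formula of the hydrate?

CaCl2·6H2O

Mass of water lost = 8.488 − 4.299 = 4.189 g → 4.189 / 18.02 = 0.2325 mol H2O
Molar mass of CaCl2 = 110.98 g/mol → mol CaCl2 = 4.299 / 110.98 = 0.03874
n = 0.2325 / 0.03874 = 6.00 ≈ 6 → CaCl2·6H2O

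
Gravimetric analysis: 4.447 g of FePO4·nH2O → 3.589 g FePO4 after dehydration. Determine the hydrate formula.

Mass of water lost = 4.447 − 3.589 = 0.858 g → 0.858 / 18.02 = 0.04761 mol H2O
Molar mass of FePO4 = 150.82 g/mol → mol FePO4 = 3.589 / 150.82 = 0.0238
n = 0.04761 / 0.0238 = 2.00 ≈ 2 → FePO4·2H2O

FePO4·2H2O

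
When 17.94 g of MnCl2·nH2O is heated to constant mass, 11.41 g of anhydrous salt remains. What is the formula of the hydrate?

Mass of water lost = 17.94 − 11.41 = 6.53 g → 6.53 / 18.02 = 0.3624 mol H2O
Molar mass of MnCl2 = 125.84 g/mol → mol MnCl2 = 11.41 / 125.84 = 0.09067
n = 0.3624 / 0.09067 = 4.00 ≈ 4 → MnCl2·4H2O

MnCl2·4H2O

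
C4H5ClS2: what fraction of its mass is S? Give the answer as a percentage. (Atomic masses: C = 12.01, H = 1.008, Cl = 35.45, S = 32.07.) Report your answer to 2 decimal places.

42.01%

Molar mass = 4(12.01) + 5(1.008) + 1(35.45) + 2(32.07) = 152.670 g/mol
Mass of S per mole = 2 × 32.07 = 64.140 g
% S = 64.140 / 152.670 × 100 = 42.01%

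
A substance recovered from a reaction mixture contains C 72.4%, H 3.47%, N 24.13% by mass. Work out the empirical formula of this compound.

C7H4N2

Assume 100 g: 72.4 g C, 3.47 g H, 24.13 g N.
n(C) = 72.4/12.01 = 6.028, n(H) = 3.47/1.008 = 3.442, n(N) = 24.13/14.01 = 1.722
Ratios (÷ 1.722): C 3.500, H 1.999, N 1.000
Multiply by 2: C 7.00, H 4.00, N 2.00 → C7H4N2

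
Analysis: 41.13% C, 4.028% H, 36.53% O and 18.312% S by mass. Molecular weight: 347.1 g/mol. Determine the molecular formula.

Assume 100 g: 41.13 g C, 4.028 g H, 36.53 g O, 18.312 g S.
C: 41.13 g ÷ 12.01 g/mol = 3.425 mol
H: 4.028 g ÷ 1.008 g/mol = 3.996 mol
O: 36.53 g ÷ 16.00 g/mol = 2.283 mol
S: 18.312 g ÷ 32.07 g/mol = 0.571 mol
Smallest is S at 0.571 mol; normalising gives C 5.998, H 6.998, O 3.998, S 1.000
≈ 6:7:4:1 → C6H7O4S
Empirical-formula mass = 175.19 g/mol
n = 347.1 / 175.19 = 1.98 ≈ 2
Molecular formula = (C6H7O4S)×2 = C12H14O8S2

C12H14O8S2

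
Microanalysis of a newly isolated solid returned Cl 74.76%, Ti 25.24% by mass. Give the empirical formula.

Cl4Ti

Assume 100 g: 74.76 g Cl, 25.24 g Ti.
Moles — Cl: 74.76 / 35.45 = 2.109 mol; Ti: 25.24 / 47.87 = 0.5273 mol
Smallest is Ti at 0.5273 mol; normalising gives Cl 4.000, Ti 1.000
≈ 4:1 → Cl4Ti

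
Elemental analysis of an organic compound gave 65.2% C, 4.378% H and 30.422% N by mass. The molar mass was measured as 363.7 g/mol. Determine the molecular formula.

Assume 100 g: 65.2 g C, 4.378 g H, 30.422 g N.
Moles — C: 65.2 / 12.01 = 5.429 mol; H: 4.378 / 1.008 = 4.343 mol; N: 30.422 / 14.01 = 2.171 mol
Divide by the smallest (2.171 mol N): C 2.500, H 2.000, N 1.000
×2: C 5.00, H 4.00, N 2.00 → C5H4N2
Empirical-formula mass = 92.10 g/mol
n = 363.7 / 92.10 = 3.95 ≈ 4
Molecular formula = (C5H4N2)×4 = C20H16N8

C20H16N8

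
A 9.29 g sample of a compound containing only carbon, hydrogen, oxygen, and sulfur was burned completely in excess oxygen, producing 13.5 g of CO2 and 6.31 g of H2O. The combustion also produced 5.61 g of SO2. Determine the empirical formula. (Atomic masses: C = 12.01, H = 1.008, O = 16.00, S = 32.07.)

mol C = 13.5 / 44.01 = 0.3067; mass C = 0.3067 × 12.01 = 3.684 g
mol H = 2 × (6.31 / 18.02) = 0.7003; mass H = 0.7003 × 1.008 = 0.7059 g
mol S = 5.61 / 64.07 = 0.08756; mass S = 2.808 g
mass O = 9.29 − (7.198) = 2.092 g → mol O = 0.1307
Smallest is S at 0.08756 mol; normalising gives C 3.503, H 7.998, O 1.493, S 1.000
Multiply by 2: C 7.01, H 16.00, O 2.99, S 2.00 → C7H16O3S2

C7H16O3S2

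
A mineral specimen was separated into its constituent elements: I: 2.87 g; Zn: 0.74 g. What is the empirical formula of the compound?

I2Zn

Moles — I: 2.87 / 126.90 = 0.02262 mol; Zn: 0.74 / 65.38 = 0.01132 mol
Smallest is Zn at 0.01132 mol; normalising gives I 1.998, Zn 1.000
Ratio ≈ 2:1, so the empirical formula is I2Zn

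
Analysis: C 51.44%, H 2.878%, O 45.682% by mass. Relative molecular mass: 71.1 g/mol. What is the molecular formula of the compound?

C3H2O2

Assume 100 g: 51.44 g C, 2.878 g H, 45.682 g O.
n(C) = 51.44/12.01 = 4.283, n(H) = 2.878/1.008 = 2.855, n(O) = 45.682/16.00 = 2.855
Smallest is O at 2.855 mol; normalising gives C 1.500, H 1.000, O 1.000
Scaling by 2: C 3.00, H 2.00, O 2.00 → C3H2O2
Empirical-formula mass = 70.05 g/mol
n = 71.1 / 70.05 = 1.02 ≈ 1
Molecular formula = empirical formula = C3H2O2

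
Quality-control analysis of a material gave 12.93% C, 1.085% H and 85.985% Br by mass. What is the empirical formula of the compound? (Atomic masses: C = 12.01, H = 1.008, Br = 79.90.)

Assume 100 g: 12.93 g C, 1.085 g H, 85.985 g Br.
Moles — C: 12.93 / 12.01 = 1.077 mol; H: 1.085 / 1.008 = 1.076 mol; Br: 85.985 / 79.90 = 1.076 mol
Smallest is Br at 1.076 mol; normalising gives C 1.000, H 1.000, Br 1.000
Ratio ≈ 1:1:1, so the empirical formula is CHBr

CHBr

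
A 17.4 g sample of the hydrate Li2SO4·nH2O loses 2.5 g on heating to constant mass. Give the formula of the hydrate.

Li2SO4·H2O

Mass of anhydrous Li2SO4 = 17.4 − 2.5 = 14.9 g
mol H2O = 2.5 / 18.02 = 0.1387
Molar mass of Li2SO4 = 109.95 g/mol → mol Li2SO4 = 14.9 / 109.95 = 0.1355
n = 0.1387 / 0.1355 = 1.02 ≈ 1 → Li2SO4·H2O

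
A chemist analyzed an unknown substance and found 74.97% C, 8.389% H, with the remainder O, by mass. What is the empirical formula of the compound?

C6H8O

Assume 100 g: 74.97 g C, 8.389 g H, 16.641 g O.
Moles — C: 74.97 / 12.01 = 6.242 mol; H: 8.389 / 1.008 = 8.322 mol; O: 16.641 / 16.00 = 1.04 mol
Smallest is O at 1.04 mol; normalising gives C 6.002, H 8.002, O 1.000
≈ 6:8:1 → C6H8O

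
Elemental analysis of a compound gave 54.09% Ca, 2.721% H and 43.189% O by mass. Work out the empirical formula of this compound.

Assume 100 g: 54.09 g Ca, 2.721 g H, 43.189 g O.
Ca: 54.09 g ÷ 40.08 g/mol = 1.35 mol
H: 2.721 g ÷ 1.008 g/mol = 2.699 mol
O: 43.189 g ÷ 16.00 g/mol = 2.699 mol
Smallest is Ca at 1.35 mol; normalising gives Ca 1.000, H 2.000, O 2.000
→ CaH2O2

CaH2O2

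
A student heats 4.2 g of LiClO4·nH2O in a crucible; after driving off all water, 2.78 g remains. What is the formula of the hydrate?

LiClO4·3H2O

Mass of water lost = 4.2 − 2.78 = 1.42 g → 1.42 / 18.02 = 0.0788 mol H2O
Molar mass of LiClO4 = 106.39 g/mol → mol LiClO4 = 2.78 / 106.39 = 0.02613
n = 0.0788 / 0.02613 = 3.02 ≈ 3 → LiClO4·3H2O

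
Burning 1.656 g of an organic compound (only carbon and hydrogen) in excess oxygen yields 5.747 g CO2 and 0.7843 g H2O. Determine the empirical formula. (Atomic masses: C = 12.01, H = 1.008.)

C3H2

mol C = 5.747 / 44.01 = 0.1306; mass C = 0.1306 × 12.01 = 1.568 g
mol H = 2 × (0.7843 / 18.02) = 0.08705; mass H = 0.08705 × 1.008 = 0.08774 g
Smallest is H at 0.08705 mol; normalising gives C 1.500, H 1.000
×2: C 3.00, H 2.00 → C3H2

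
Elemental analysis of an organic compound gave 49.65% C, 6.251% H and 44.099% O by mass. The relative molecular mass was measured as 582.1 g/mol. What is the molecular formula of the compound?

C24H36O16

Assume 100 g: 49.65 g C, 6.251 g H, 44.099 g O.
C: 49.65 g ÷ 12.01 g/mol = 4.134 mol
H: 6.251 g ÷ 1.008 g/mol = 6.201 mol
O: 44.099 g ÷ 16.00 g/mol = 2.756 mol
Ratios (÷ 2.756): C 1.500, H 2.250, O 1.000
Multiply by 4: C 6.00, H 9.00, O 4.00 → C6H9O4
Empirical-formula mass = 145.13 g/mol
n = 582.1 / 145.13 = 4.01 ≈ 4
Molecular formula = (C6H9O4)×4 = C24H36O16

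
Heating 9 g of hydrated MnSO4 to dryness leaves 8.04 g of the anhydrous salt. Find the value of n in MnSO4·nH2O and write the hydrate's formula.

MnSO4·H2O

Mass of water lost = 9 − 8.04 = 0.96 g → 0.96 / 18.02 = 0.05327 mol H2O
Molar mass of MnSO4 = 151.01 g/mol → mol MnSO4 = 8.04 / 151.01 = 0.05324
n = 0.05327 / 0.05324 = 1.00 ≈ 1 → MnSO4·H2O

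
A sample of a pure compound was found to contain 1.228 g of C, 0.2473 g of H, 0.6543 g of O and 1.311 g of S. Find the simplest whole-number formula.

Moles — C: 1.228 / 12.01 = 0.1022 mol; H: 0.2473 / 1.008 = 0.2453 mol; O: 0.6543 / 16.00 = 0.04089 mol; S: 1.311 / 32.07 = 0.04088 mol
Ratios (÷ 0.04088): C 2.501, H 6.002, O 1.000, S 1.000
Multiply by 2: C 5.00, H 12.00, O 2.00, S 2.00 → C5H12O2S2

C5H12O2S2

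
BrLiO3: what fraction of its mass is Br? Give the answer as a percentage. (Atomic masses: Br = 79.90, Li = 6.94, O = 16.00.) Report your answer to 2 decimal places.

Molar mass = 1(79.90) + 1(6.94) + 3(16.00) = 134.840 g/mol
Mass of Br per mole = 1 × 79.90 = 79.900 g
% Br = 79.900 / 134.840 × 100 = 59.26%

59.26%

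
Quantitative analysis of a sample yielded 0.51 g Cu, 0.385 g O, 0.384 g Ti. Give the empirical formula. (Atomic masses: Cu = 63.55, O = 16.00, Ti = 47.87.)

CuO3Ti

Cu: 0.51 g ÷ 63.55 g/mol = 0.008025 mol
O: 0.385 g ÷ 16.00 g/mol = 0.02406 mol
Ti: 0.384 g ÷ 47.87 g/mol = 0.008022 mol
Ratios (÷ 0.008022): Cu 1.000, O 3.000, Ti 1.000
→ CuO3Ti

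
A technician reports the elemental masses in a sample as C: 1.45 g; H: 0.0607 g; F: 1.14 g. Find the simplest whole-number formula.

C: 1.45 g ÷ 12.01 g/mol = 0.1207 mol
H: 0.0607 g ÷ 1.008 g/mol = 0.06022 mol
F: 1.14 g ÷ 19.00 g/mol = 0.06 mol
Smallest is F at 0.06 mol; normalising gives C 2.012, H 1.004, F 1.000
→ C2HF

C2HF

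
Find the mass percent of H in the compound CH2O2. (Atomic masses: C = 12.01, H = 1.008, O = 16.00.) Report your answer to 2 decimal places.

Molar mass = 1(12.01) + 2(1.008) + 2(16.00) = 46.026 g/mol
Mass of H per mole = 2 × 1.008 = 2.016 g
% H = 2.016 / 46.026 × 100 = 4.38%

4.38%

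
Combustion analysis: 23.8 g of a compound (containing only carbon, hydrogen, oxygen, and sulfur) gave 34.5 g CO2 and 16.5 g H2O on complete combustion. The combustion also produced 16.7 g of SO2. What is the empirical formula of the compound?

mol C = 34.5 / 44.01 = 0.7839; mass C = 0.7839 × 12.01 = 9.415 g
mol H = 2 × (16.5 / 18.02) = 1.831; mass H = 1.831 × 1.008 = 1.846 g
mol S = 16.7 / 64.07 = 0.2607; mass S = 8.359 g
mass O = 23.8 − (19.62) = 4.180 g → mol O = 0.2613
Ratios (÷ 0.2607): C 3.008, H 7.026, O 1.002, S 1.000
→ C3H7OS

C3H7OS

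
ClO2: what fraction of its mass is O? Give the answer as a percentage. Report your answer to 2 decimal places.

47.44%

Molar mass = 1(35.45) + 2(16.00) = 67.450 g/mol
Mass of O per mole = 2 × 16.00 = 32.000 g
% O = 32.000 / 67.450 × 100 = 47.44%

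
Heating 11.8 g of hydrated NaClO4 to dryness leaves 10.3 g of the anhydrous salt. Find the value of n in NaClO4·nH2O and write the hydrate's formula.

NaClO4·H2O

Mass of water lost = 11.8 − 10.3 = 1.5 g → 1.5 / 18.02 = 0.08324 mol H2O
Molar mass of NaClO4 = 122.44 g/mol → mol NaClO4 = 10.3 / 122.44 = 0.08412
n = 0.08324 / 0.08412 = 0.99 ≈ 1 → NaClO4·H2O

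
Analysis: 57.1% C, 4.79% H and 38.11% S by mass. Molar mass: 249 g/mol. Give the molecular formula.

C12H12S3

Assume 100 g: 57.1 g C, 4.79 g H, 38.11 g S.
n(C) = 57.1/12.01 = 4.754, n(H) = 4.79/1.008 = 4.752, n(S) = 38.11/32.07 = 1.188
Divide by the smallest (1.188 mol S): C 4.001, H 3.999, S 1.000
→ C4H4S
Empirical-formula mass = 84.14 g/mol
n = 249 / 84.14 = 2.96 ≈ 3
Molecular formula = (C4H4S)×3 = C12H12S3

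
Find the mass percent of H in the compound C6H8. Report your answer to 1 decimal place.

Molar mass = 6(12.01) + 8(1.008) = 80.124 g/mol
Mass of H per mole = 8 × 1.008 = 8.064 g
% H = 8.064 / 80.124 × 100 = 10.1%

10.1%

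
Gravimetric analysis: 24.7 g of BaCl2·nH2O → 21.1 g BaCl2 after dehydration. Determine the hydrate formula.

BaCl2·2H2O

Mass of water lost = 24.7 − 21.1 = 3.6 g → 3.6 / 18.02 = 0.1998 mol H2O
Molar mass of BaCl2 = 208.23 g/mol → mol BaCl2 = 21.1 / 208.23 = 0.1013
n = 0.1998 / 0.1013 = 1.97 ≈ 2 → BaCl2·2H2O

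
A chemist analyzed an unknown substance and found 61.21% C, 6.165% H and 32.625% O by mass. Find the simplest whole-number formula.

Assume 100 g: 61.21 g C, 6.165 g H, 32.625 g O.
C: 61.21 g ÷ 12.01 g/mol = 5.097 mol
H: 6.165 g ÷ 1.008 g/mol = 6.116 mol
O: 32.625 g ÷ 16.00 g/mol = 2.039 mol
Divide by the smallest (2.039 mol O): C 2.499, H 2.999, O 1.000
Scaling by 2: C 5.00, H 6.00, O 2.00 → C5H6O2

C5H6O2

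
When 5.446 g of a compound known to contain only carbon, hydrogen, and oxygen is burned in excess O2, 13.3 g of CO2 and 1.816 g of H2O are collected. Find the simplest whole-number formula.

mol C = 13.3 / 44.01 = 0.3022; mass C = 0.3022 × 12.01 = 3.629 g
mol H = 2 × (1.816 / 18.02) = 0.2016; mass H = 0.2016 × 1.008 = 0.2032 g
mass O = 5.446 − (3.833) = 1.613 g → mol O = 0.1008
Smallest is O at 0.1008 mol; normalising gives C 2.997, H 1.999, O 1.000
≈ 3:2:1 → C3H2O

C3H2O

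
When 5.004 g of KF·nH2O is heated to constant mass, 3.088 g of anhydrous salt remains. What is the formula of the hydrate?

Mass of water lost = 5.004 − 3.088 = 1.916 g → 1.916 / 18.02 = 0.1063 mol H2O
Molar mass of KF = 58.10 g/mol → mol KF = 3.088 / 58.10 = 0.05315
n = 0.1063 / 0.05315 = 2.00 ≈ 2 → KF·2H2O

KF·2H2O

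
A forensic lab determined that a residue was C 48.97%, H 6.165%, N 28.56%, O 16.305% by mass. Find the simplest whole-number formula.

Assume 100 g: 48.97 g C, 6.165 g H, 28.56 g N, 16.305 g O.
n(C) = 48.97/12.01 = 4.077, n(H) = 6.165/1.008 = 6.116, n(N) = 28.56/14.01 = 2.039, n(O) = 16.305/16.00 = 1.019
Smallest is O at 1.019 mol; normalising gives C 4.001, H 6.002, N 2.000, O 1.000
→ C4H6N2O

C4H6N2O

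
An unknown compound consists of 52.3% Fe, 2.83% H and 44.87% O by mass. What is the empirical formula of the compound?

Assume 100 g: 52.3 g Fe, 2.83 g H, 44.87 g O.
Fe: 52.3 g ÷ 55.85 g/mol = 0.9364 mol
H: 2.83 g ÷ 1.008 g/mol = 2.808 mol
O: 44.87 g ÷ 16.00 g/mol = 2.804 mol
Smallest is Fe at 0.9364 mol; normalising gives Fe 1.000, H 2.998, O 2.995
→ FeH3O3

FeH3O3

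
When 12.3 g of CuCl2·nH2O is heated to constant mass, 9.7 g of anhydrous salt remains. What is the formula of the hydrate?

CuCl2·2H2O

Mass of water lost = 12.3 − 9.7 = 2.6 g → 2.6 / 18.02 = 0.1443 mol H2O
Molar mass of CuCl2 = 134.45 g/mol → mol CuCl2 = 9.7 / 134.45 = 0.07215
n = 0.1443 / 0.07215 = 2.00 ≈ 2 → CuCl2·2H2O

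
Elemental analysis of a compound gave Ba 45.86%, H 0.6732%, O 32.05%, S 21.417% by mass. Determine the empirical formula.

Assume 100 g: 45.86 g Ba, 0.6732 g H, 32.05 g O, 21.417 g S.
Ba: 45.86 g ÷ 137.33 g/mol = 0.3339 mol
H: 0.6732 g ÷ 1.008 g/mol = 0.6679 mol
O: 32.05 g ÷ 16.00 g/mol = 2.003 mol
S: 21.417 g ÷ 32.07 g/mol = 0.6678 mol
Smallest is Ba at 0.3339 mol; normalising gives Ba 1.000, H 2.000, O 5.998, S 2.000
Ratio ≈ 1:2:6:2, so the empirical formula is BaH2O6S2

BaH2O6S2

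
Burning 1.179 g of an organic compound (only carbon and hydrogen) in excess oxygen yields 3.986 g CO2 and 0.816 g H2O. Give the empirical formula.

mol C = 3.986 / 44.01 = 0.09057; mass C = 0.09057 × 12.01 = 1.088 g
mol H = 2 × (0.816 / 18.02) = 0.09057; mass H = 0.09057 × 1.008 = 0.09129 g
Ratios (÷ 0.09057): C 1.000, H 1.000
Ratio ≈ 1:1, so the empirical formula is CH

CH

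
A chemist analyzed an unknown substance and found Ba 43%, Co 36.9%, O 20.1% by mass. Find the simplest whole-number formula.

Assume 100 g: 43 g Ba, 36.9 g Co, 20.1 g O.
n(Ba) = 43/137.33 = 0.3131, n(Co) = 36.9/58.93 = 0.6262, n(O) = 20.1/16.00 = 1.256
Ratios (÷ 0.3131): Ba 1.000, Co 2.000, O 4.012
→ BaCo2O4

BaCo2O4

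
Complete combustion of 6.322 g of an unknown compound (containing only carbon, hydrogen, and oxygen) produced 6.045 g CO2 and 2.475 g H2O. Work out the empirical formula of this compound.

mol C = 6.045 / 44.01 = 0.1374; mass C = 0.1374 × 12.01 = 1.650 g
mol H = 2 × (2.475 / 18.02) = 0.2747; mass H = 0.2747 × 1.008 = 0.2769 g
mass O = 6.322 − (1.927) = 4.395 g → mol O = 0.2747
Divide by the smallest (0.1374 mol C): C 1.000, H 2.000, O 2.000
→ CH2O2

CH2O2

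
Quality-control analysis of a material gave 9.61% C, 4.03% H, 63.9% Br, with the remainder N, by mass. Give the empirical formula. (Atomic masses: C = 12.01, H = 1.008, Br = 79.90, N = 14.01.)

Assume 100 g: 9.61 g C, 4.03 g H, 63.9 g Br, 22.46 g N.
C: 9.61 g ÷ 12.01 g/mol = 0.8002 mol
H: 4.03 g ÷ 1.008 g/mol = 3.998 mol
Br: 63.9 g ÷ 79.90 g/mol = 0.7997 mol
N: 22.46 g ÷ 14.01 g/mol = 1.603 mol
Smallest is Br at 0.7997 mol; normalising gives C 1.001, H 4.999, Br 1.000, N 2.005
Ratio ≈ 1:5:1:2, so the empirical formula is CH5BrN2

CH5BrN2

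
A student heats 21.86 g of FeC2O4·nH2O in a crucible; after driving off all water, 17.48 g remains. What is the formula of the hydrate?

FeC2O4·2H2O

Mass of water lost = 21.86 − 17.48 = 4.38 g → 4.38 / 18.02 = 0.2431 mol H2O
Molar mass of FeC2O4 = 143.87 g/mol → mol FeC2O4 = 17.48 / 143.87 = 0.1215
n = 0.2431 / 0.1215 = 2.00 ≈ 2 → FeC2O4·2H2O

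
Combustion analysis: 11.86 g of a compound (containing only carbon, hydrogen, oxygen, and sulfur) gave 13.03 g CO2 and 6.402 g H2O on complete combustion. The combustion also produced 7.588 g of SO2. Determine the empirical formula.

mol C = 13.03 / 44.01 = 0.2961; mass C = 0.2961 × 12.01 = 3.556 g
mol H = 2 × (6.402 / 18.02) = 0.7105; mass H = 0.7105 × 1.008 = 0.7162 g
mol S = 7.588 / 64.07 = 0.1184; mass S = 3.798 g
mass O = 11.86 − (8.070) = 3.790 g → mol O = 0.2369
Ratios (÷ 0.1184): C 2.500, H 6.000, O 2.000, S 1.000
×2: C 5.00, H 12.00, O 4.00, S 2.00 → C5H12O4S2

C5H12O4S2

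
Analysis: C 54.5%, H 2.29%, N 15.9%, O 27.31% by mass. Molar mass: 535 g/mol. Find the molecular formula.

C24H12N6O9

Assume 100 g: 54.5 g C, 2.29 g H, 15.9 g N, 27.31 g O.
C: 54.5 g ÷ 12.01 g/mol = 4.538 mol
H: 2.29 g ÷ 1.008 g/mol = 2.272 mol
N: 15.9 g ÷ 14.01 g/mol = 1.135 mol
O: 27.31 g ÷ 16.00 g/mol = 1.707 mol
Divide by the smallest (1.135 mol N): C 3.998, H 2.002, N 1.000, O 1.504
Scaling by 2: C 8.00, H 4.00, N 2.00, O 3.01 → C8H4N2O3
Empirical-formula mass = 176.13 g/mol
n = 535 / 176.13 = 3.04 ≈ 3
Molecular formula = (C8H4N2O3)×3 = C24H12N6O9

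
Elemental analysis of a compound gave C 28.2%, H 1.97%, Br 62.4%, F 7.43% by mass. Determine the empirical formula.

Assume 100 g: 28.2 g C, 1.97 g H, 62.4 g Br, 7.43 g F.
C: 28.2 g ÷ 12.01 g/mol = 2.348 mol
H: 1.97 g ÷ 1.008 g/mol = 1.954 mol
Br: 62.4 g ÷ 79.90 g/mol = 0.781 mol
F: 7.43 g ÷ 19.00 g/mol = 0.3911 mol
Divide by the smallest (0.3911 mol F): C 6.004, H 4.998, Br 1.997, F 1.000
→ C6H5Br2F

C6H5Br2F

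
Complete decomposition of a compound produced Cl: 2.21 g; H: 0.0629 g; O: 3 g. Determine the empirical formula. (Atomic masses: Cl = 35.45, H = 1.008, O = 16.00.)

n(Cl) = 2.21/35.45 = 0.06234, n(H) = 0.0629/1.008 = 0.0624, n(O) = 3/16.00 = 0.1875
Smallest is Cl at 0.06234 mol; normalising gives Cl 1.000, H 1.001, O 3.008
Ratio ≈ 1:1:3, so the empirical formula is ClHO3

ClHO3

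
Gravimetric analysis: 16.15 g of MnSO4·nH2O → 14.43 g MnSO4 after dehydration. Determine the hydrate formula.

Mass of water lost = 16.15 − 14.43 = 1.72 g → 1.72 / 18.02 = 0.09545 mol H2O
Molar mass of MnSO4 = 151.01 g/mol → mol MnSO4 = 14.43 / 151.01 = 0.09556
n = 0.09545 / 0.09556 = 1.00 ≈ 1 → MnSO4·H2O

MnSO4·H2O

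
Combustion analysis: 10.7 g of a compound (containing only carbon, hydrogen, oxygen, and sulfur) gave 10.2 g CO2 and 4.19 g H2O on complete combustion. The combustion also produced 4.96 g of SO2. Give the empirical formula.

C3H6O4S

mol C = 10.2 / 44.01 = 0.2318; mass C = 0.2318 × 12.01 = 2.784 g
mol H = 2 × (4.19 / 18.02) = 0.4650; mass H = 0.4650 × 1.008 = 0.4688 g
mol S = 4.96 / 64.07 = 0.07742; mass S = 2.483 g
mass O = 10.7 − (5.735) = 4.965 g → mol O = 0.3103
Ratios (÷ 0.07742): C 2.994, H 6.007, O 4.008, S 1.000
→ C3H6O4S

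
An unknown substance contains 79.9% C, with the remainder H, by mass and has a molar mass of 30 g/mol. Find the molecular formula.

C2H6

Assume 100 g: 79.9 g C, 20.1 g H.
Moles — C: 79.9 / 12.01 = 6.653 mol; H: 20.1 / 1.008 = 19.94 mol
Smallest is C at 6.653 mol; normalising gives C 1.000, H 2.997
Ratio ≈ 1:3, so the empirical formula is CH3
Empirical-formula mass = 15.03 g/mol
n = 30 / 15.03 = 2.00 ≈ 2
Molecular formula = (CH3)×2 = C2H6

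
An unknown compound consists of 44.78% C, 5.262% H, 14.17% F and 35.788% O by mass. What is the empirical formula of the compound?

C5H7FO3

Assume 100 g: 44.78 g C, 5.262 g H, 14.17 g F, 35.788 g O.
n(C) = 44.78/12.01 = 3.729, n(H) = 5.262/1.008 = 5.22, n(F) = 14.17/19.00 = 0.7458, n(O) = 35.788/16.00 = 2.237
Ratios (÷ 0.7458): C 4.999, H 7.000, F 1.000, O 2.999
→ C5H7FO3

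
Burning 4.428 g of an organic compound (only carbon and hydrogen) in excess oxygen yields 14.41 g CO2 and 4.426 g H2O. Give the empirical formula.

C2H3

mol C = 14.41 / 44.01 = 0.3274; mass C = 0.3274 × 12.01 = 3.932 g
mol H = 2 × (4.426 / 18.02) = 0.4912; mass H = 0.4912 × 1.008 = 0.4952 g
Divide by the smallest (0.3274 mol C): C 1.000, H 1.500
Scaling by 2: C 2.00, H 3.00 → C2H3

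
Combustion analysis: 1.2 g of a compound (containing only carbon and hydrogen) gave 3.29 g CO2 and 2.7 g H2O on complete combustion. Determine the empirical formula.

mol C = 3.29 / 44.01 = 0.07476; mass C = 0.07476 × 12.01 = 0.8978 g
mol H = 2 × (2.7 / 18.02) = 0.2997; mass H = 0.2997 × 1.008 = 0.3021 g
Ratios (÷ 0.07476): C 1.000, H 4.009
Ratio ≈ 1:4, so the empirical formula is CH4

CH4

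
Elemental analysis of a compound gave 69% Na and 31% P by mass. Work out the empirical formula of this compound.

Assume 100 g: 69 g Na, 31 g P.
Moles — Na: 69 / 22.99 = 3.001 mol; P: 31 / 30.97 = 1.001 mol
Divide by the smallest (1.001 mol P): Na 2.998, P 1.000
Ratio ≈ 3:1, so the empirical formula is Na3P

Na3P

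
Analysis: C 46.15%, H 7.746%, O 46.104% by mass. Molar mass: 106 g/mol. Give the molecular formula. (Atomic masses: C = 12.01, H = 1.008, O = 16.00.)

C4H8O3

Assume 100 g: 46.15 g C, 7.746 g H, 46.104 g O.
C: 46.15 g ÷ 12.01 g/mol = 3.843 mol
H: 7.746 g ÷ 1.008 g/mol = 7.685 mol
O: 46.104 g ÷ 16.00 g/mol = 2.881 mol
Ratios (÷ 2.881): C 1.334, H 2.667, O 1.000
×3: C 4.00, H 8.00, O 3.00 → C4H8O3
Empirical-formula mass = 104.10 g/mol
n = 106 / 104.10 = 1.02 ≈ 1
Molecular formula = empirical formula = C4H8O3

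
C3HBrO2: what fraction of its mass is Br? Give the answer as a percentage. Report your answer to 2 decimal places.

53.65%

Molar mass = 3(12.01) + 1(1.008) + 1(79.90) + 2(16.00) = 148.938 g/mol
Mass of Br per mole = 1 × 79.90 = 79.900 g
% Br = 79.900 / 148.938 × 100 = 53.65%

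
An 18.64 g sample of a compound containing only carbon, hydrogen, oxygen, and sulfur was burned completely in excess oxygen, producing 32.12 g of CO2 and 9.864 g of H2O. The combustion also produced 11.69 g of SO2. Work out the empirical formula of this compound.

mol C = 32.12 / 44.01 = 0.7298; mass C = 0.7298 × 12.01 = 8.765 g
mol H = 2 × (9.864 / 18.02) = 1.095; mass H = 1.095 × 1.008 = 1.104 g
mol S = 11.69 / 64.07 = 0.1825; mass S = 5.851 g
mass O = 18.64 − (15.72) = 2.920 g → mol O = 0.1825
Ratios (÷ 0.1825): C 4.000, H 6.000, O 1.000, S 1.000
→ C4H6OS

C4H6OS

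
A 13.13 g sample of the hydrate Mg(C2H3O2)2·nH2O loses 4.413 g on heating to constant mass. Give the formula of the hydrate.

Mass of anhydrous Mg(C2H3O2)2 = 13.13 − 4.413 = 8.717 g
mol H2O = 4.413 / 18.02 = 0.2449
Molar mass of Mg(C2H3O2)2 = 142.40 g/mol → mol Mg(C2H3O2)2 = 8.717 / 142.40 = 0.06122
n = 0.2449 / 0.06122 = 4.00 ≈ 4 → Mg(C2H3O2)2·4H2O

Mg(C2H3O2)2·4H2O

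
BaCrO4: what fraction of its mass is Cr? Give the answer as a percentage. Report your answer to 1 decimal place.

20.5%

Molar mass = 1(137.33) + 1(52.00) + 4(16.00) = 253.330 g/mol
Mass of Cr per mole = 1 × 52.00 = 52.000 g
% Cr = 52.000 / 253.330 × 100 = 20.5%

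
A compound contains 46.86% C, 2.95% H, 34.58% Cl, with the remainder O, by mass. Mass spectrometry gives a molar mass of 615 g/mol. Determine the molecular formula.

Assume 100 g: 46.86 g C, 2.95 g H, 34.58 g Cl, 15.61 g O.
n(C) = 46.86/12.01 = 3.902, n(H) = 2.95/1.008 = 2.927, n(Cl) = 34.58/35.45 = 0.9755, n(O) = 15.61/16.00 = 0.9756
Smallest is Cl at 0.9755 mol; normalising gives C 4.000, H 3.000, Cl 1.000, O 1.000
Ratio ≈ 4:3:1:1, so the empirical formula is C4H3ClO
Empirical-formula mass = 102.51 g/mol
n = 615 / 102.51 = 6.00 ≈ 6
Molecular formula = (C4H3ClO)×6 = C24H18Cl6O6

C24H18Cl6O6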